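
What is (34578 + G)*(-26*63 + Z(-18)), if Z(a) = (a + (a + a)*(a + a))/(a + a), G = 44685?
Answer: -265293261/2 ≈ -1.3265e+8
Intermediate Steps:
Z(a) = (a + 4*a²)/(2*a) (Z(a) = (a + (2*a)*(2*a))/((2*a)) = (a + 4*a²)*(1/(2*a)) = (a + 4*a²)/(2*a))
(34578 + G)*(-26*63 + Z(-18)) = (34578 + 44685)*(-26*63 + (½ + 2*(-18))) = 79263*(-1638 + (½ - 36)) = 79263*(-1638 - 71/2) = 79263*(-3347/2) = -265293261/2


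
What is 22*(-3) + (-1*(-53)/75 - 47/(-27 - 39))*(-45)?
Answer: -14283/110 ≈ -129.85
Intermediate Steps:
22*(-3) + (-1*(-53)/75 - 47/(-27 - 39))*(-45) = -66 + (53*(1/75) - 47/(-66))*(-45) = -66 + (53/75 - 47*(-1/66))*(-45) = -66 + (53/75 + 47/66)*(-45) = -66 + (2341/1650)*(-45) = -66 - 7023/110 = -14283/110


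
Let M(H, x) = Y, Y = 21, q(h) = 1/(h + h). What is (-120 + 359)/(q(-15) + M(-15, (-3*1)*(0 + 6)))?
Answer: 7170/629 ≈ 11.399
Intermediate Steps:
q(h) = 1/(2*h)
M(H, x) = 21
(-120 + 359)/(q(-15) + M(-15, (-3*1)*(0 + 6))) = (-120 + 359)/((½)/(-15) + 21) = 239/((½)*(-1/15) + 21) = 239/(-1/30 + 21) = 239/(629/30) = 239*(30/629) = 7170/629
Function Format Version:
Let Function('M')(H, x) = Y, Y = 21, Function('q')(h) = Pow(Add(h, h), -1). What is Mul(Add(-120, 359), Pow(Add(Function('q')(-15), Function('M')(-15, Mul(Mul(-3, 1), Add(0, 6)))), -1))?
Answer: Rational(7170, 629) ≈ 11.399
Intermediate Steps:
Function('q')(h) = Mul(Rational(1, 2), Pow(h, -1)) (Function('q')(h) = Pow(Mul(2, h), -1) = Mul(Rational(1, 2), Pow(h, -1)))
Function('M')(H, x) = 21
Mul(Add(-120, 359), Pow(Add(Function('q')(-15), Function('M')(-15, Mul(Mul(-3, 1), Add(0, 6)))), -1)) = Mul(Add(-120, 359), Pow(Add(Mul(Rational(1, 2), Pow(-15, -1)), 21), -1)) = Mul(239, Pow(Add(Mul(Rational(1, 2), Rational(-1, 15)), 21), -1)) = Mul(239, Pow(Add(Rational(-1, 30), 21), -1)) = Mul(239, Pow(Rational(629, 30), -1)) = Mul(239, Rational(30, 629)) = Rational(7170, 629)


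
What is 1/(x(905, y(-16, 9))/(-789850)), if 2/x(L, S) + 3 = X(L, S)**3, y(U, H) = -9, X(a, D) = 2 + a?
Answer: -294670382102000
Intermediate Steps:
x(L, S) = 2/(-3 + (2 + L)**3)
1/(x(905, y(-16, 9))/(-789850)) = 1/((2/(-3 + (2 + 905)**3))/(-789850)) = 1/((2/(-3 + 907**3))*(-1/789850)) = 1/((2/(-3 + 746142643))*(-1/789850)) = 1/((2/746142640)*(-1/789850)) = 1/((2*(1/746142640))*(-1/789850)) = 1/((1/373071320)*(-1/789850)) = 1/(-1/294670382102000) = -294670382102000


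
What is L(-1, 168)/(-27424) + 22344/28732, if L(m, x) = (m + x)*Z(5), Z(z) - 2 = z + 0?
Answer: 144793537/196986592 ≈ 0.73504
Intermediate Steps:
Z(z) = 2 + z (Z(z) = 2 + (z + 0) = 2 + z)
L(m, x) = 7*m + 7*x (L(m, x) = (m + x)*(2 + 5) = (m + x)*7 = 7*m + 7*x)
L(-1, 168)/(-27424) + 22344/28732 = (7*(-1) + 7*168)/(-27424) + 22344/28732 = (-7 + 1176)*(-1/27424) + 22344*(1/28732) = 1169*(-1/27424) + 5586/7183 = -1169/27424 + 5586/7183 = 144793537/196986592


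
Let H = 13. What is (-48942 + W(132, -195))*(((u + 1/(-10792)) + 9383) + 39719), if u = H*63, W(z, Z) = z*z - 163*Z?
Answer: 143845564077/10792 ≈ 1.3329e+7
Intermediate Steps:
W(z, Z) = z² - 163*Z
u = 819 (u = 13*63 = 819)
(-48942 + W(132, -195))*(((u + 1/(-10792)) + 9383) + 39719) = (-48942 + (132² - 163*(-195)))*(((819 + 1/(-10792)) + 9383) + 39719) = (-48942 + (17424 + 31785))*(((819 - 1/10792) + 9383) + 39719) = (-48942 + 49209)*((8838647/10792 + 9383) + 39719) = 267*(110099983/10792 + 39719) = 267*(538747431/10792) = 143845564077/10792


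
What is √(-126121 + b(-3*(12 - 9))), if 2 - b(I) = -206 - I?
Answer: I*√125922 ≈ 354.85*I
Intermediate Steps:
b(I) = 208 + I (b(I) = 2 - (-206 - I) = 2 + (206 + I) = 208 + I)
√(-126121 + b(-3*(12 - 9))) = √(-126121 + (208 - 3*(12 - 9))) = √(-126121 + (208 - 3*3)) = √(-126121 + (208 - 9)) = √(-126121 + 199) = √(-125922) = I*√125922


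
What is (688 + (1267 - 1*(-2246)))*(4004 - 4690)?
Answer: -2881886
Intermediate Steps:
(688 + (1267 - 1*(-2246)))*(4004 - 4690) = (688 + (1267 + 2246))*(-686) = (688 + 3513)*(-686) = 4201*(-686) = -2881886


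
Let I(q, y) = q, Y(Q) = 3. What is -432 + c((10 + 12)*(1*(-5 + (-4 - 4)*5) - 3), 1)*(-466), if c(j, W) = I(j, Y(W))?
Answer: 491664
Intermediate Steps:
c(j, W) = j
-432 + c((10 + 12)*(1*(-5 + (-4 - 4)*5) - 3), 1)*(-466) = -432 + ((10 + 12)*(1*(-5 + (-4 - 4)*5) - 3))*(-466) = -432 + (22*(1*(-5 - 8*5) - 3))*(-466) = -432 + (22*(1*(-5 - 40) - 3))*(-466) = -432 + (22*(1*(-45) - 3))*(-466) = -432 + (22*(-45 - 3))*(-466) = -432 + (22*(-48))*(-466) = -432 - 1056*(-466) = -432 + 492096 = 491664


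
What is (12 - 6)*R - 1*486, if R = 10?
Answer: -426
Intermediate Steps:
(12 - 6)*R - 1*486 = (12 - 6)*10 - 1*486 = 6*10 - 486 = 60 - 486 = -426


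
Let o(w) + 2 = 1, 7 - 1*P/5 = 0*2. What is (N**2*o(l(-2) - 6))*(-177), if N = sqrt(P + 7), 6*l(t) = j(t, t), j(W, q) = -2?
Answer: 7434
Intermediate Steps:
P = 35 (P = 35 - 0*2 = 35 - 5*0 = 35 + 0 = 35)
l(t) = -1/3 (l(t) = (1/6)*(-2) = -1/3)
N = sqrt(42) (N = sqrt(35 + 7) = sqrt(42) ≈ 6.4807)
o(w) = -1 (o(w) = -2 + 1 = -1)
(N**2*o(l(-2) - 6))*(-177) = ((sqrt(42))**2*(-1))*(-177) = (42*(-1))*(-177) = -42*(-177) = 7434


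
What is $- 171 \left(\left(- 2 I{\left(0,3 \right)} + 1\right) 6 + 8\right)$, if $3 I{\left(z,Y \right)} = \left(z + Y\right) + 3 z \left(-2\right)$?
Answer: $-342$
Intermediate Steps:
$I{\left(z,Y \right)} = - \frac{5 z}{3} + \frac{Y}{3}$ ($I{\left(z,Y \right)} = \frac{\left(z + Y\right) + 3 z \left(-2\right)}{3} = \frac{\left(Y + z\right) - 6 z}{3} = \frac{Y - 5 z}{3} = - \frac{5 z}{3} + \frac{Y}{3}$)
$- 171 \left(\left(- 2 I{\left(0,3 \right)} + 1\right) 6 + 8\right) = - 171 \left(\left(- 2 \left(\left(- \frac{5}{3}\right) 0 + \frac{1}{3} \cdot 3\right) + 1\right) 6 + 8\right) = - 171 \left(\left(- 2 \left(0 + 1\right) + 1\right) 6 + 8\right) = - 171 \left(\left(\left(-2\right) 1 + 1\right) 6 + 8\right) = - 171 \left(\left(-2 + 1\right) 6 + 8\right) = - 171 \left(\left(-1\right) 6 + 8\right) = - 171 \left(-6 + 8\right) = \left(-171\right) 2 = -342$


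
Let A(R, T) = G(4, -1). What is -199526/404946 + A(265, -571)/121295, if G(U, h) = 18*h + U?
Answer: -12103587707/24558962535 ≈ -0.49284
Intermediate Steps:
G(U, h) = U + 18*h
A(R, T) = -14 (A(R, T) = 4 + 18*(-1) = 4 - 18 = -14)
-199526/404946 + A(265, -571)/121295 = -199526/404946 - 14/121295 = -199526*1/404946 - 14*1/121295 = -99763/202473 - 14/121295 = -12103587707/24558962535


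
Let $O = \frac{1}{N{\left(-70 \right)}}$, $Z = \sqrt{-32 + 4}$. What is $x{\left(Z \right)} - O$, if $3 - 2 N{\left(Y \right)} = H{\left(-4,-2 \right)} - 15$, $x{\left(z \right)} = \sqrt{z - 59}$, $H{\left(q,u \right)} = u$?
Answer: $- \frac{1}{10} + \sqrt{-59 + 2 i \sqrt{7}} \approx 0.2441 + 7.6889 i$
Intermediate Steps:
$Z = 2 i \sqrt{7}$ ($Z = \sqrt{-28} = 2 i \sqrt{7} \approx 5.2915 i$)
$x{\left(z \right)} = \sqrt{-59 + z}$
$N{\left(Y \right)} = 10$ ($N{\left(Y \right)} = \frac{3}{2} - \frac{-2 - 15}{2} = \frac{3}{2} - - \frac{17}{2} = \frac{3}{2} + \frac{17}{2} = 10$)
$O = \frac{1}{10} \approx 0.1$
$x{\left(Z \right)} - O = \sqrt{-59 + 2 i \sqrt{7}} - \frac{1}{10} = - \frac{1}{10} + \sqrt{-59 + 2 i \sqrt{7}}$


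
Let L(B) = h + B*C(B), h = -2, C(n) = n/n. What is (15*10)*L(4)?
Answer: 300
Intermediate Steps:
C(n) = 1
L(B) = -2 + B (L(B) = -2 + B*1 = -2 + B)
(15*10)*L(4) = (15*10)*(-2 + 4) = 150*2 = 300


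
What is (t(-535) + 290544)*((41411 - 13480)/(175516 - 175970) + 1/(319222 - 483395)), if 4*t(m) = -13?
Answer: -5329117631946271/298138168 ≈ -1.7875e+7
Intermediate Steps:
t(m) = -13/4 (t(m) = (1/4)*(-13) = -13/4)
(t(-535) + 290544)*((41411 - 13480)/(175516 - 175970) + 1/(319222 - 483395)) = (-13/4 + 290544)*((41411 - 13480)/(175516 - 175970) + 1/(319222 - 483395)) = 1162163*(27931/(-454) + 1/(-164173))/4 = 1162163*(27931*(-1/454) - 1/164173)/4 = 1162163*(-27931/454 - 1/164173)/4 = (1162163/4)*(-4585516517/74534542) = -5329117631946271/298138168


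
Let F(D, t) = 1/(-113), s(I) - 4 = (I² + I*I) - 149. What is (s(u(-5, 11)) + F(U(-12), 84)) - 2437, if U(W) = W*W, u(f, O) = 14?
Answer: -247471/113 ≈ -2190.0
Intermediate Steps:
s(I) = -145 + 2*I² (s(I) = 4 + ((I² + I*I) - 149) = 4 + ((I² + I²) - 149) = 4 + (2*I² - 149) = 4 + (-149 + 2*I²) = -145 + 2*I²)
U(W) = W²
F(D, t) = -1/113
(s(u(-5, 11)) + F(U(-12), 84)) - 2437 = ((-145 + 2*14²) - 1/113) - 2437 = ((-145 + 2*196) - 1/113) - 2437 = ((-145 + 392) - 1/113) - 2437 = (247 - 1/113) - 2437 = 27910/113 - 2437 = -247471/113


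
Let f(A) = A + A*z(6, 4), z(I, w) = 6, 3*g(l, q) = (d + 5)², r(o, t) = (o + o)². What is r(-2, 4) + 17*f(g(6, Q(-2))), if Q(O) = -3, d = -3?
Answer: 524/3 ≈ 174.67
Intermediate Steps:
r(o, t) = 4*o² (r(o, t) = (2*o)² = 4*o²)
g(l, q) = 4/3 (g(l, q) = (-3 + 5)²/3 = (⅓)*2² = (⅓)*4 = 4/3)
f(A) = 7*A (f(A) = A + A*6 = A + 6*A = 7*A)
r(-2, 4) + 17*f(g(6, Q(-2))) = 4*(-2)² + 17*(7*(4/3)) = 4*4 + 17*(28/3) = 16 + 476/3 = 524/3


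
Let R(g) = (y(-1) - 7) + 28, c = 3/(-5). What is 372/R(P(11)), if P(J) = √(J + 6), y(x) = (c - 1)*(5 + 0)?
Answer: 372/13 ≈ 28.615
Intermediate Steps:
c = -⅗ (c = 3*(-⅕) = -⅗ ≈ -0.60000)
y(x) = -8 (y(x) = (-⅗ - 1)*(5 + 0) = -8/5*5 = -8)
P(J) = √(6 + J)
R(g) = 13 (R(g) = (-8 - 7) + 28 = -15 + 28 = 13)
372/R(P(11)) = 372/13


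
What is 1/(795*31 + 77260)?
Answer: 1/101905 ≈ 9.8131e-6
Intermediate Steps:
1/(795*31 + 77260) = 1/(24645 + 77260) = 1/101905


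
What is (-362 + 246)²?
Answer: 13456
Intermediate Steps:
(-362 + 246)² = (-116)² = 13456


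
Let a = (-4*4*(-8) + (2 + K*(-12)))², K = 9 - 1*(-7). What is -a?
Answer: -3844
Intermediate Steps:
K = 16 (K = 9 + 7 = 16)
a = 3844 (a = (-4*4*(-8) + (2 + 16*(-12)))² = (-16*(-8) + (2 - 192))² = (128 - 190)² = (-62)² = 3844)
-a = -1*3844 = -3844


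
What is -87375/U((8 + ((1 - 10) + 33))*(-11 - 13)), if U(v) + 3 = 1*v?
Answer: 29125/257 ≈ 113.33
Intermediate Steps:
U(v) = -3 + v (U(v) = -3 + 1*v = -3 + v)
-87375/U((8 + ((1 - 10) + 33))*(-11 - 13)) = -87375/(-3 + (8 + ((1 - 10) + 33))*(-11 - 13)) = -87375/(-3 + (8 + (-9 + 33))*(-24)) = -87375/(-3 + (8 + 24)*(-24)) = -87375/(-3 + 32*(-24)) = -87375/(-3 - 768) = -87375/(-771) = -87375*(-1/771) = 29125/257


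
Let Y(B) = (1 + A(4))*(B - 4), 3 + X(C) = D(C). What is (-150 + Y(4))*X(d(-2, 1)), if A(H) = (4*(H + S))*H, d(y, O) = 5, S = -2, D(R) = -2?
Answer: 750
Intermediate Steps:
A(H) = H*(-8 + 4*H) (A(H) = (4*(H - 2))*H = (4*(-2 + H))*H = (-8 + 4*H)*H = H*(-8 + 4*H))
X(C) = -5 (X(C) = -3 - 2 = -5)
Y(B) = -132 + 33*B (Y(B) = (1 + 4*4*(-2 + 4))*(B - 4) = (1 + 4*4*2)*(-4 + B) = (1 + 32)*(-4 + B) = 33*(-4 + B) = -132 + 33*B)
(-150 + Y(4))*X(d(-2, 1)) = (-150 + (-132 + 33*4))*(-5) = (-150 + (-132 + 132))*(-5) = (-150 + 0)*(-5) = -150*(-5) = 750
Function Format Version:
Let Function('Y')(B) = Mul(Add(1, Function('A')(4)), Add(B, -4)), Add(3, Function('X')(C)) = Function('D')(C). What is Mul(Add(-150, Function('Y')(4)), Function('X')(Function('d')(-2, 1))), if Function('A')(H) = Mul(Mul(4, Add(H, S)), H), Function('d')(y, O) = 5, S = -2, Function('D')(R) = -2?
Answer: 750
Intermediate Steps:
Function('A')(H) = Mul(H, Add(-8, Mul(4, H))) (Function('A')(H) = Mul(Mul(4, Add(H, -2)), H) = Mul(Mul(4, Add(-2, H)), H) = Mul(Add(-8, Mul(4, H)), H) = Mul(H, Add(-8, Mul(4, H))))
Function('X')(C) = -5 (Function('X')(C) = Add(-3, -2) = -5)
Function('Y')(B) = Add(-132, Mul(33, B)) (Function('Y')(B) = Mul(Add(1, Mul(4, 4, Add(-2, 4))), Add(B, -4)) = Mul(Add(1, Mul(4, 4, 2)), Add(-4, B)) = Mul(Add(1, 32), Add(-4, B)) = Mul(33, Add(-4, B)) = Add(-132, Mul(33, B)))
Mul(Add(-150, Function('Y')(4)), Function('X')(Function('d')(-2, 1))) = Mul(Add(-150, Add(-132, Mul(33, 4))), -5) = Mul(Add(-150, Add(-132, 132)), -5) = Mul(Add(-150, 0), -5) = Mul(-150, -5) = 750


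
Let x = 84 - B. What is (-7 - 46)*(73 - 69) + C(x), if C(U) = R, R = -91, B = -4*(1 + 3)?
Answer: -303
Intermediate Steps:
B = -16 (B = -4*4 = -16)
x = 100 (x = 84 - 1*(-16) = 84 + 16 = 100)
C(U) = -91
(-7 - 46)*(73 - 69) + C(x) = (-7 - 46)*(73 - 69) - 91 = -53*4 - 91 = -212 - 91 = -303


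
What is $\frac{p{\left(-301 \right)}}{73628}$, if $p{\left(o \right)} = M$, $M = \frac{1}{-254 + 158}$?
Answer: $- \frac{1}{7068288} \approx -1.4148 \cdot 10^{-7}$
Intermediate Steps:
$M = - \frac{1}{96}$ ($M = \frac{1}{-96} = - \frac{1}{96} \approx -0.010417$)
$p{\left(o \right)} = - \frac{1}{96}$
$\frac{p{\left(-301 \right)}}{73628} = - \frac{1}{96 \cdot 73628} = \left(- \frac{1}{96}\right) \frac{1}{73628} = - \frac{1}{7068288}$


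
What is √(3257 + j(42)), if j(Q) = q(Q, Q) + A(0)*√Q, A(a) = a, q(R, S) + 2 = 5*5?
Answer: 4*√205 ≈ 57.271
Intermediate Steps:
q(R, S) = 23 (q(R, S) = -2 + 5*5 = -2 + 25 = 23)
j(Q) = 23 (j(Q) = 23 + 0*√Q = 23 + 0 = 23)
√(3257 + j(42)) = √(3257 + 23) = √3280 = 4*√205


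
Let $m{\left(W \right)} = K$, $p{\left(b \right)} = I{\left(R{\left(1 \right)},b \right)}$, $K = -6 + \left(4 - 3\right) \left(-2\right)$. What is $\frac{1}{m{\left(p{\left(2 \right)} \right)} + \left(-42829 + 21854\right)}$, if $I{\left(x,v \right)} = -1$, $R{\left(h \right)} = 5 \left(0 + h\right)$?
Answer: $- \frac{1}{20983} \approx -4.7658 \cdot 10^{-5}$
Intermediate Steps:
$R{\left(h \right)} = 5 h$
$K = -8$ ($K = -6 + \left(4 - 3\right) \left(-2\right) = -6 + 1 \left(-2\right) = -6 - 2 = -8$)
$p{\left(b \right)} = -1$
$m{\left(W \right)} = -8$
$\frac{1}{m{\left(p{\left(2 \right)} \right)} + \left(-42829 + 21854\right)} = \frac{1}{-8 + \left(-42829 + 21854\right)} = \frac{1}{-8 - 20975} = \frac{1}{-20983} = - \frac{1}{20983}$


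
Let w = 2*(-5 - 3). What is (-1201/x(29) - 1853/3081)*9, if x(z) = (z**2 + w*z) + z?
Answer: -13357797/416962 ≈ -32.036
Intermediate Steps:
w = -16 (w = 2*(-8) = -16)
x(z) = z**2 - 15*z (x(z) = (z**2 - 16*z) + z = z**2 - 15*z)
(-1201/x(29) - 1853/3081)*9 = (-1201*1/(29*(-15 + 29)) - 1853/3081)*9 = (-1201/(29*14) - 1853*1/3081)*9 = (-1201/406 - 1853/3081)*9 = -4452599/1250886*9 = -13357797/416962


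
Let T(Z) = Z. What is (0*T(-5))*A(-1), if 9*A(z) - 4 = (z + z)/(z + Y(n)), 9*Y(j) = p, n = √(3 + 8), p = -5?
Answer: 0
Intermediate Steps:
n = √11 ≈ 3.3166
Y(j) = -5/9 (Y(j) = (⅑)*(-5) = -5/9)
A(z) = 4/9 + 2*z/(9*(-5/9 + z)) (A(z) = 4/9 + ((z + z)/(z - 5/9))/9 = 4/9 + ((2*z)/(-5/9 + z))/9 = 4/9 + (2*z/(-5/9 + z))/9 = 4/9 + 2*z/(9*(-5/9 + z)))
(0*T(-5))*A(-1) = (0*(-5))*(2*(-10 + 27*(-1))/(9*(-5 + 9*(-1)))) = 0*(2*(-10 - 27)/(9*(-5 - 9))) = 0*((2/9)*(-37)/(-14)) = 0*((2/9)*(-1/14)*(-37)) = 0*(37/63) = 0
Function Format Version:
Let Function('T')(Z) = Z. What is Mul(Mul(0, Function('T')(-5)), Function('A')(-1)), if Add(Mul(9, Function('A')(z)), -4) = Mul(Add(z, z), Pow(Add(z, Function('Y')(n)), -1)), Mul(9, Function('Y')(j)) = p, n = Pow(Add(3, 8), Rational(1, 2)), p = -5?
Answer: 0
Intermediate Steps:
n = Pow(11, Rational(1, 2)) ≈ 3.3166
Function('Y')(j) = Rational(-5, 9) (Function('Y')(j) = Mul(Rational(1, 9), -5) = Rational(-5, 9))
Function('A')(z) = Add(Rational(4, 9), Mul(Rational(2, 9), z, Pow(Add(Rational(-5, 9), z), -1))) (Function('A')(z) = Add(Rational(4, 9), Mul(Rational(1, 9), Mul(Add(z, z), Pow(Add(z, Rational(-5, 9)), -1)))) = Add(Rational(4, 9), Mul(Rational(1, 9), Mul(Mul(2, z), Pow(Add(Rational(-5, 9), z), -1)))) = Add(Rational(4, 9), Mul(Rational(1, 9), Mul(2, z, Pow(Add(Rational(-5, 9), z), -1)))) = Add(Rational(4, 9), Mul(Rational(2, 9), z, Pow(Add(Rational(-5, 9), z), -1))))
Mul(Mul(0, Function('T')(-5)), Function('A')(-1)) = Mul(Mul(0, -5), Mul(Rational(2, 9), Pow(Add(-5, Mul(9, -1)), -1), Add(-10, Mul(27, -1)))) = Mul(0, Mul(Rational(2, 9), Pow(Add(-5, -9), -1), Add(-10, -27))) = Mul(0, Mul(Rational(2, 9), Pow(-14, -1), -37)) = Mul(0, Mul(Rational(2, 9), Rational(-1, 14), -37)) = Mul(0, Rational(37, 63)) = 0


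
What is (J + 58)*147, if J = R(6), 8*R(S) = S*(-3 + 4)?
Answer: 34545/4 ≈ 8636.3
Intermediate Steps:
R(S) = S/8 (R(S) = (S*(-3 + 4))/8 = (S*1)/8 = S/8)
J = ¾ (J = (⅛)*6 = ¾ ≈ 0.75000)
(J + 58)*147 = (¾ + 58)*147 = (235/4)*147 = 34545/4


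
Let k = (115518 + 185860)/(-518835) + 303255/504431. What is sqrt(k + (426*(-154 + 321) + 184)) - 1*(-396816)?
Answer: 396816 + sqrt(4885511732687052702763921545)/261716457885 ≈ 3.9708e+5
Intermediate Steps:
k = 5314902007/261716457885 (k = 301378*(-1/518835) + 303255*(1/504431) = -301378/518835 + 303255/504431 = 5314902007/261716457885 ≈ 0.020308)
sqrt(k + (426*(-154 + 321) + 184)) - 1*(-396816) = sqrt(5314902007/261716457885 + (426*(-154 + 321) + 184)) - 1*(-396816) = sqrt(5314902007/261716457885 + (426*167 + 184)) + 396816 = sqrt(5314902007/261716457885 + (71142 + 184)) + 396816 = sqrt(5314902007/261716457885 + 71326) + 396816 = sqrt(18667193390007517/261716457885) + 396816 = sqrt(4885511732687052702763921545)/261716457885 + 396816 = 396816 + sqrt(4885511732687052702763921545)/261716457885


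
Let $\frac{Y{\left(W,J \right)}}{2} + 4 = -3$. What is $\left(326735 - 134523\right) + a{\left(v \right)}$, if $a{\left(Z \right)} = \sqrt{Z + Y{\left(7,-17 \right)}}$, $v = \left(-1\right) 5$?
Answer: $192212 + i \sqrt{19} \approx 1.9221 \cdot 10^{5} + 4.3589 i$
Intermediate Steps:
$Y{\left(W,J \right)} = -14$ ($Y{\left(W,J \right)} = -8 + 2 \left(-3\right) = -8 - 6 = -14$)
$v = -5$
$a{\left(Z \right)} = \sqrt{-14 + Z}$ ($a{\left(Z \right)} = \sqrt{Z - 14} = \sqrt{-14 + Z}$)
$\left(326735 - 134523\right) + a{\left(v \right)} = \left(326735 - 134523\right) + \sqrt{-14 - 5} = 192212 + \sqrt{-19} = 192212 + i \sqrt{19}$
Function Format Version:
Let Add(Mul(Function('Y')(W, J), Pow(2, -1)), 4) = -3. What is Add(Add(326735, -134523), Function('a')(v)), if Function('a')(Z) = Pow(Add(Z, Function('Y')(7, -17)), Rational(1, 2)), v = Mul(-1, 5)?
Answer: Add(192212, Mul(I, Pow(19, Rational(1, 2)))) ≈ Add(1.9221e+5, Mul(4.3589, I))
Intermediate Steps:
Function('Y')(W, J) = -14 (Function('Y')(W, J) = Add(-8, Mul(2, -3)) = Add(-8, -6) = -14)
v = -5
Function('a')(Z) = Pow(Add(-14, Z), Rational(1, 2)) (Function('a')(Z) = Pow(Add(Z, -14), Rational(1, 2)) = Pow(Add(-14, Z), Rational(1, 2)))
Add(Add(326735, -134523), Function('a')(v)) = Add(Add(326735, -134523), Pow(Add(-14, -5), Rational(1, 2))) = Add(192212, Pow(-19, Rational(1, 2))) = Add(192212, Mul(I, Pow(19, Rational(1, 2))))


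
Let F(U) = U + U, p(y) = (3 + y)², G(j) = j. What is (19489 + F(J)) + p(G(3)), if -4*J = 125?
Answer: 38925/2 ≈ 19463.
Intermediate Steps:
J = -125/4 (J = -¼*125 = -125/4 ≈ -31.250)
F(U) = 2*U
(19489 + F(J)) + p(G(3)) = (19489 + 2*(-125/4)) + (3 + 3)² = (19489 - 125/2) + 6² = 38853/2 + 36 = 38925/2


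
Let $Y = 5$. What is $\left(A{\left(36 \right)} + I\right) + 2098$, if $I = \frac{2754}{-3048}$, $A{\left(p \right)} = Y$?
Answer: $\frac{1067865}{508} \approx 2102.1$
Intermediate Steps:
$A{\left(p \right)} = 5$
$I = - \frac{459}{508}$ ($I = 2754 \left(- \frac{1}{3048}\right) = - \frac{459}{508} \approx -0.90354$)
$\left(A{\left(36 \right)} + I\right) + 2098 = \left(5 - \frac{459}{508}\right) + 2098 = \frac{2081}{508} + 2098 = \frac{1067865}{508}$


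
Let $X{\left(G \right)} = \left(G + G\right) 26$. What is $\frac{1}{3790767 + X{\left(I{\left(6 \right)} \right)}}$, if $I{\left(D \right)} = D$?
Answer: $\frac{1}{3791079} \approx 2.6378 \cdot 10^{-7}$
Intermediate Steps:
$X{\left(G \right)} = 52 G$ ($X{\left(G \right)} = 2 G 26 = 52 G$)
$\frac{1}{3790767 + X{\left(I{\left(6 \right)} \right)}} = \frac{1}{3790767 + 52 \cdot 6} = \frac{1}{3790767 + 312} = \frac{1}{3791079}$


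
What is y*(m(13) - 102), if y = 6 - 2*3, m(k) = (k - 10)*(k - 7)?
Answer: 0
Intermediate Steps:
m(k) = (-10 + k)*(-7 + k)
y = 0 (y = 6 - 6 = 0)
y*(m(13) - 102) = 0*((70 + 13² - 17*13) - 102) = 0*((70 + 169 - 221) - 102) = 0*(18 - 102) = 0*(-84) = 0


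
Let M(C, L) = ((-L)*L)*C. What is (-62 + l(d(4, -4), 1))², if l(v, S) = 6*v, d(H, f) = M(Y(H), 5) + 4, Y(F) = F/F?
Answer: 35344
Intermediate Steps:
Y(F) = 1
M(C, L) = -C*L² (M(C, L) = (-L²)*C = -C*L²)
d(H, f) = -21 (d(H, f) = -1*1*5² + 4 = -1*1*25 + 4 = -25 + 4 = -21)
(-62 + l(d(4, -4), 1))² = (-62 + 6*(-21))² = (-62 - 126)² = (-188)² = 35344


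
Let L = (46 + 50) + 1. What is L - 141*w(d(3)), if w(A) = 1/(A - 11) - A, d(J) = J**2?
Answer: 2873/2 ≈ 1436.5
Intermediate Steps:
L = 97 (L = 96 + 1 = 97)
w(A) = 1/(-11 + A) - A
L - 141*w(d(3)) = 97 - 141*(1 - (3**2)**2 + 11*3**2)/(-11 + 3**2) = 97 - 141*(1 - 1*9**2 + 11*9)/(-11 + 9) = 97 - 141*(1 - 1*81 + 99)/(-2) = 97 - (-141)*(1 - 81 + 99)/2 = 97 - (-141)*19/2 = 97 - 141*(-19/2) = 97 + 2679/2 = 2873/2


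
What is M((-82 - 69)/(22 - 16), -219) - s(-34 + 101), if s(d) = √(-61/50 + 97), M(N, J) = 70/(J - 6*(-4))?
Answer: -14/39 - √9578/10 ≈ -10.146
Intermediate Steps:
M(N, J) = 70/(24 + J) (M(N, J) = 70/(J + 24) = 70/(24 + J))
s(d) = √9578/10 (s(d) = √(-61*1/50 + 97) = √(-61/50 + 97) = √(4789/50) = √9578/10)
M((-82 - 69)/(22 - 16), -219) - s(-34 + 101) = 70/(24 - 219) - √9578/10 = 70/(-195) - √9578/10 = 70*(-1/195) - √9578/10 = -14/39 - √9578/10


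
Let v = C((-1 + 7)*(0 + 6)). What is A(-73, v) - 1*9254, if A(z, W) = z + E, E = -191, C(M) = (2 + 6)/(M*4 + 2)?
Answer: -9518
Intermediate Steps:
C(M) = 8/(2 + 4*M) (C(M) = 8/(4*M + 2) = 8/(2 + 4*M))
v = 4/73 (v = 4/(1 + 2*((-1 + 7)*(0 + 6))) = 4/(1 + 2*(6*6)) = 4/(1 + 2*36) = 4/(1 + 72) = 4/73 ≈ 0.054795)
A(z, W) = -191 + z (A(z, W) = z - 191 = -191 + z)
A(-73, v) - 1*9254 = (-191 - 73) - 1*9254 = -264 - 9254 = -9518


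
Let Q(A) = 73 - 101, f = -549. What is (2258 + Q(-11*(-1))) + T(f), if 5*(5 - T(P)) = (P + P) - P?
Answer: 11724/5 ≈ 2344.8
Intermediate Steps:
T(P) = 5 - P/5 (T(P) = 5 - ((P + P) - P)/5 = 5 - (2*P - P)/5 = 5 - P/5)
Q(A) = -28
(2258 + Q(-11*(-1))) + T(f) = (2258 - 28) + (5 - 1/5*(-549)) = 2230 + (5 + 549/5) = 2230 + 574/5 = 11724/5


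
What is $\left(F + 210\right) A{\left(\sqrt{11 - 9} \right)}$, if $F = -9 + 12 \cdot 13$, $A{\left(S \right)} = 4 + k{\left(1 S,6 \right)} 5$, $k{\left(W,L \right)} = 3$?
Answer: $6783$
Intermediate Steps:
$A{\left(S \right)} = 19$ ($A{\left(S \right)} = 4 + 3 \cdot 5 = 4 + 15 = 19$)
$F = 147$ ($F = -9 + 156 = 147$)
$\left(F + 210\right) A{\left(\sqrt{11 - 9} \right)} = \left(147 + 210\right) 19 = 357 \cdot 19 = 6783$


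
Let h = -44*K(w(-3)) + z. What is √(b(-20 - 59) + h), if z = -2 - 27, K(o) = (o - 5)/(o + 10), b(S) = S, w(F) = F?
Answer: 2*I*√707/7 ≈ 7.597*I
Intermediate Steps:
K(o) = (-5 + o)/(10 + o)
z = -29
h = 149/7 (h = -44*(-5 - 3)/(10 - 3) - 29 = -44*(-8)/7 - 29 = -44*(-8/7) - 29 = 352/7 - 29 = 149/7 ≈ 21.286)
√(b(-20 - 59) + h) = √((-20 - 59) + 149/7) = √(-79 + 149/7) = √(-404/7) = 2*I*√707/7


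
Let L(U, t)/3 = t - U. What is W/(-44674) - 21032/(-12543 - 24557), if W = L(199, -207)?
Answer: 17585203/29596525 ≈ 0.59416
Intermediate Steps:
L(U, t) = -3*U + 3*t (L(U, t) = 3*(t - U) = -3*U + 3*t)
W = -1218 (W = -3*199 + 3*(-207) = -597 - 621 = -1218)
W/(-44674) - 21032/(-12543 - 24557) = -1218/(-44674) - 21032/(-12543 - 24557) = -1218*(-1/44674) - 21032/(-37100) = 87/3191 - 21032*(-1/37100) = 87/3191 + 5258/9275 = 17585203/29596525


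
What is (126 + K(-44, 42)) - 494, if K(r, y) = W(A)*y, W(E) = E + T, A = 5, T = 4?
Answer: 10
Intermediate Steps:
W(E) = 4 + E (W(E) = E + 4 = 4 + E)
K(r, y) = 9*y (K(r, y) = (4 + 5)*y = 9*y)
(126 + K(-44, 42)) - 494 = (126 + 9*42) - 494 = (126 + 378) - 494 = 504 - 494 = 10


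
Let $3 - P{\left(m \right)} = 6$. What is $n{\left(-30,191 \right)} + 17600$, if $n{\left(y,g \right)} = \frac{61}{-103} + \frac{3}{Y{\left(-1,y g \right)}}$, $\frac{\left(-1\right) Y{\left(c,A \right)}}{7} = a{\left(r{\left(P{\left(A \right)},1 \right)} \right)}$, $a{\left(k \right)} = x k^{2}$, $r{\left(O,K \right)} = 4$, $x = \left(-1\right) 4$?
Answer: $\frac{812107381}{46144} \approx 17599.0$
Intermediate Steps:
$P{\left(m \right)} = -3$ ($P{\left(m \right)} = 3 - 6 = -3$)
$x = -4$
$a{\left(k \right)} = - 4 k^{2}$
$Y{\left(c,A \right)} = 448$ ($Y{\left(c,A \right)} = - 7 \left(- 4 \cdot 4^{2}\right) = - 7 \left(\left(-4\right) 16\right) = \left(-7\right) \left(-64\right) = 448$)
$n{\left(y,g \right)} = - \frac{27019}{46144}$ ($n{\left(y,g \right)} = \frac{61}{-103} + \frac{3}{448} = 61 \left(- \frac{1}{103}\right) + 3 \cdot \frac{1}{448} = - \frac{61}{103} + \frac{3}{448} = - \frac{27019}{46144}$)
$n{\left(-30,191 \right)} + 17600 = - \frac{27019}{46144} + 17600 = \frac{812107381}{46144}$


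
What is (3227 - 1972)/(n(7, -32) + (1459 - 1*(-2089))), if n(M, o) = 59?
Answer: 1255/3607 ≈ 0.34793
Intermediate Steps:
(3227 - 1972)/(n(7, -32) + (1459 - 1*(-2089))) = (3227 - 1972)/(59 + (1459 - 1*(-2089))) = 1255/(59 + (1459 + 2089)) = 1255/(59 + 3548) = 1255/3607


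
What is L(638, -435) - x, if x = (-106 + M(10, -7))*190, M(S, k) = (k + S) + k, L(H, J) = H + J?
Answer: 21103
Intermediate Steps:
M(S, k) = S + 2*k (M(S, k) = (S + k) + k = S + 2*k)
x = -20900 (x = (-106 + (10 + 2*(-7)))*190 = (-106 + (10 - 14))*190 = (-106 - 4)*190 = -110*190 = -20900)
L(638, -435) - x = (638 - 435) - 1*(-20900) = 203 + 20900 = 21103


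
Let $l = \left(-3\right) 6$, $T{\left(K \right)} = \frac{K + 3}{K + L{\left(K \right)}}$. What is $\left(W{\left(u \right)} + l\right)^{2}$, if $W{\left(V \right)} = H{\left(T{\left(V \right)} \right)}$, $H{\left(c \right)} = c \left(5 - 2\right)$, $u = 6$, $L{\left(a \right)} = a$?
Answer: $\frac{3969}{16} \approx 248.06$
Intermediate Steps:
$T{\left(K \right)} = \frac{3 + K}{2 K}$ ($T{\left(K \right)} = \frac{K + 3}{K + K} = \frac{3 + K}{2 K}$)
$H{\left(c \right)} = 3 c$ ($H{\left(c \right)} = c 3 = 3 c$)
$W{\left(V \right)} = \frac{3 \left(3 + V\right)}{2 V}$ ($W{\left(V \right)} = 3 \frac{3 + V}{2 V} = \frac{3 \left(3 + V\right)}{2 V}$)
$l = -18$
$\left(W{\left(u \right)} + l\right)^{2} = \left(\frac{3 \left(3 + 6\right)}{2 \cdot 6} - 18\right)^{2} = \left(\frac{3}{2} \cdot \frac{1}{6} \cdot 9 - 18\right)^{2} = \left(\frac{9}{4} - 18\right)^{2} = \left(- \frac{63}{4}\right)^{2} = \frac{3969}{16}$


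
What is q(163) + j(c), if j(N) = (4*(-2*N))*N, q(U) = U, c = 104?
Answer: -86365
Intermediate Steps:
j(N) = -8*N² (j(N) = (-8*N)*N = -8*N²)
q(163) + j(c) = 163 - 8*104² = 163 - 8*10816 = 163 - 86528 = -86365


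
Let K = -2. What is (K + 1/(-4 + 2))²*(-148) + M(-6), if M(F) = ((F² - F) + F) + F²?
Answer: -853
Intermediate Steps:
M(F) = 2*F² (M(F) = F² + F² = 2*F²)
(K + 1/(-4 + 2))²*(-148) + M(-6) = (-2 + 1/(-4 + 2))²*(-148) + 2*(-6)² = (-2 + 1/(-2))²*(-148) + 2*36 = (-2 - ½)²*(-148) + 72 = (-5/2)²*(-148) + 72 = (25/4)*(-148) + 72 = -925 + 72 = -853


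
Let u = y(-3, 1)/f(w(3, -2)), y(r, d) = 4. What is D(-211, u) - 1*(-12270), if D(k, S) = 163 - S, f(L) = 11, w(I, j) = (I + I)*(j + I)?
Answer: 136759/11 ≈ 12433.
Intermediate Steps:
w(I, j) = 2*I*(I + j) (w(I, j) = (2*I)*(I + j) = 2*I*(I + j))
u = 4/11 ≈ 0.36364
D(-211, u) - 1*(-12270) = (163 - 1*4/11) - 1*(-12270) = (163 - 4/11) + 12270 = 1789/11 + 12270 = 136759/11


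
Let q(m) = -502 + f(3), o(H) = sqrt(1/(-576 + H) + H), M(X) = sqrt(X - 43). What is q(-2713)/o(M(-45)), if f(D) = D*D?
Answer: -493*sqrt(6)/(3*sqrt((29 + 384*I*sqrt(22))/(288 - I*sqrt(22)))) ≈ -113.81 + 113.83*I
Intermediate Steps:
f(D) = D**2
M(X) = sqrt(-43 + X)
o(H) = sqrt(H + 1/(-576 + H))
q(m) = -493 (q(m) = -502 + 3**2 = -502 + 9 = -493)
q(-2713)/o(M(-45)) = -493/sqrt((1 + sqrt(-43 - 45)*(-576 + sqrt(-43 - 45)))/(-576 + sqrt(-43 - 45))) = -493/sqrt((1 + sqrt(-88)*(-576 + sqrt(-88)))/(-576 + sqrt(-88))) = -493/sqrt((1 + (2*I*sqrt(22))*(-576 + 2*I*sqrt(22)))/(-576 + 2*I*sqrt(22))) = -493/sqrt((1 + 2*I*sqrt(22)*(-576 + 2*I*sqrt(22)))/(-576 + 2*I*sqrt(22)))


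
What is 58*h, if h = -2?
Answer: -116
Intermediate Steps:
58*h = 58*(-2) = -116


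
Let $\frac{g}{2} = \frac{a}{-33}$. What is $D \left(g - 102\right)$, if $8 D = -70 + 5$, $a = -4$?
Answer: $\frac{109135}{132} \approx 826.78$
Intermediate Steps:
$g = \frac{8}{33}$ ($g = 2 \left(- \frac{4}{-33}\right) = 2 \left(\left(-4\right) \left(- \frac{1}{33}\right)\right) = 2 \cdot \frac{4}{33} = \frac{8}{33} \approx 0.24242$)
$D = - \frac{65}{8}$ ($D = \frac{-70 + 5}{8} = \frac{1}{8} \left(-65\right) = - \frac{65}{8} \approx -8.125$)
$D \left(g - 102\right) = - \frac{65 \left(\frac{8}{33} - 102\right)}{8} = \left(- \frac{65}{8}\right) \left(- \frac{3358}{33}\right) = \frac{109135}{132}$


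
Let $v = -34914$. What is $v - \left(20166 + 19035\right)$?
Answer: $-74115$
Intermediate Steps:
$v - \left(20166 + 19035\right) = -34914 - \left(20166 + 19035\right) = -34914 - 39201 = -74115$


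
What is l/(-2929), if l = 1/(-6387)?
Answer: 1/18707523 ≈ 5.3454e-8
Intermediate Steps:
l = -1/6387 ≈ -0.00015657
l/(-2929) = -1/6387/(-2929) = -1/6387*(-1/2929) = 1/18707523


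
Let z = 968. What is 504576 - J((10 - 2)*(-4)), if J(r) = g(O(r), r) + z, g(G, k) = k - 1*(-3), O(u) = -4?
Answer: 503637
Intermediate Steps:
g(G, k) = 3 + k (g(G, k) = k + 3 = 3 + k)
J(r) = 971 + r (J(r) = (3 + r) + 968 = 971 + r)
504576 - J((10 - 2)*(-4)) = 504576 - (971 + (10 - 2)*(-4)) = 504576 - (971 + 8*(-4)) = 504576 - (971 - 32) = 504576 - 1*939 = 504576 - 939 = 503637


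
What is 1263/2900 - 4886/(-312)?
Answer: 455108/28275 ≈ 16.096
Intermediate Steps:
1263/2900 - 4886/(-312) = 1263*(1/2900) - 4886*(-1/312) = 1263/2900 + 2443/156 = 455108/28275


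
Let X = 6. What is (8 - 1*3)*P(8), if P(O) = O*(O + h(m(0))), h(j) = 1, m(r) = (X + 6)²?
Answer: 360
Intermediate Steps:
m(r) = 144 (m(r) = (6 + 6)² = 12² = 144)
P(O) = O*(1 + O) (P(O) = O*(O + 1) = O*(1 + O))
(8 - 1*3)*P(8) = (8 - 1*3)*(8*(1 + 8)) = (8 - 3)*(8*9) = 5*72 = 360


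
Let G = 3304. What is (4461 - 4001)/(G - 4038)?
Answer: -230/367 ≈ -0.62670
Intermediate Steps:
(4461 - 4001)/(G - 4038) = (4461 - 4001)/(3304 - 4038) = 460/(-734) = 460*(-1/734) = -230/367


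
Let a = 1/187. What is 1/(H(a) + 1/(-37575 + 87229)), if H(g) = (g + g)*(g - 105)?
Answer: -157850066/177252573 ≈ -0.89054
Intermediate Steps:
a = 1/187 ≈ 0.0053476
H(g) = 2*g*(-105 + g) (H(g) = (2*g)*(-105 + g) = 2*g*(-105 + g))
1/(H(a) + 1/(-37575 + 87229)) = 1/(2*(1/187)*(-105 + 1/187) + 1/(-37575 + 87229)) = 1/(2*(1/187)*(-19634/187) + 1/49654) = 1/(-39268/34969 + 1/49654) = 1/(-177252573/157850066) = -157850066/177252573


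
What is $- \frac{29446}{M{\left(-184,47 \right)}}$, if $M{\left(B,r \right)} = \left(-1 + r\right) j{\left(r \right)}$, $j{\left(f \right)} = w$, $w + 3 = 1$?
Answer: $\frac{14723}{46} \approx 320.07$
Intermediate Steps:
$w = -2$ ($w = -3 + 1 = -2$)
$j{\left(f \right)} = -2$
$M{\left(B,r \right)} = 2 - 2 r$ ($M{\left(B,r \right)} = \left(-1 + r\right) \left(-2\right) = 2 - 2 r$)
$- \frac{29446}{M{\left(-184,47 \right)}} = - \frac{29446}{2 - 94} = - \frac{29446}{-92} = \left(-29446\right) \left(- \frac{1}{92}\right) = \frac{14723}{46}$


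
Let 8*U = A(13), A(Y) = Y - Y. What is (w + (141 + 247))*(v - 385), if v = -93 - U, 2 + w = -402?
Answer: 7648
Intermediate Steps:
w = -404 (w = -2 - 402 = -404)
A(Y) = 0
U = 0 (U = (⅛)*0 = 0)
v = -93 (v = -93 - 1*0 = -93 + 0 = -93)
(w + (141 + 247))*(v - 385) = (-404 + (141 + 247))*(-93 - 385) = (-404 + 388)*(-478) = -16*(-478) = 7648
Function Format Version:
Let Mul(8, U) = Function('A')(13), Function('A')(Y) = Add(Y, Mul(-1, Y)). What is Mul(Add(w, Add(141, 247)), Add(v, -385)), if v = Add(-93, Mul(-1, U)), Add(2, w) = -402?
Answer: 7648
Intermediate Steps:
w = -404 (w = Add(-2, -402) = -404)
Function('A')(Y) = 0
U = 0 (U = Mul(Rational(1, 8), 0) = 0)
v = -93 (v = Add(-93, Mul(-1, 0)) = Add(-93, 0) = -93)
Mul(Add(w, Add(141, 247)), Add(v, -385)) = Mul(Add(-404, Add(141, 247)), Add(-93, -385)) = Mul(Add(-404, 388), -478) = Mul(-16, -478) = 7648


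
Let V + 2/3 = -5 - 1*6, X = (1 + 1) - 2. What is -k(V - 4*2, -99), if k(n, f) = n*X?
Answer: 0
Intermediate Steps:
X = 0 (X = 2 - 2 = 0)
V = -35/3 (V = -2/3 + (-5 - 1*6) = -2/3 + (-5 - 6) = -2/3 - 11 = -35/3 ≈ -11.667)
k(n, f) = 0 (k(n, f) = n*0 = 0)
-k(V - 4*2, -99) = -1*0 = 0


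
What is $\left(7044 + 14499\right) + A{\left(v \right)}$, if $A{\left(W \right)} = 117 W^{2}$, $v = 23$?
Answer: $83436$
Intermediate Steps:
$\left(7044 + 14499\right) + A{\left(v \right)} = \left(7044 + 14499\right) + 117 \cdot 23^{2} = 21543 + 117 \cdot 529 = 21543 + 61893 = 83436$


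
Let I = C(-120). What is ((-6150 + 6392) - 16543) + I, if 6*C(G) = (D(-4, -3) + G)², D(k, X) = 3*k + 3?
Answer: -27055/2 ≈ -13528.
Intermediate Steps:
D(k, X) = 3 + 3*k
C(G) = (-9 + G)²/6 (C(G) = ((3 + 3*(-4)) + G)²/6 = ((3 - 12) + G)²/6 = (-9 + G)²/6)
I = 5547/2 (I = (-9 - 120)²/6 = (⅙)*(-129)² = (⅙)*16641 = 5547/2 ≈ 2773.5)
((-6150 + 6392) - 16543) + I = ((-6150 + 6392) - 16543) + 5547/2 = (242 - 16543) + 5547/2 = -16301 + 5547/2 = -27055/2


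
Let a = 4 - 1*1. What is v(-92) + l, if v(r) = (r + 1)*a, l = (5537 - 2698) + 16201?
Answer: 18767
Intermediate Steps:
l = 19040 (l = 2839 + 16201 = 19040)
a = 3 (a = 4 - 1 = 3)
v(r) = 3 + 3*r (v(r) = (r + 1)*3 = (1 + r)*3 = 3 + 3*r)
v(-92) + l = (3 + 3*(-92)) + 19040 = (3 - 276) + 19040 = -273 + 19040 = 18767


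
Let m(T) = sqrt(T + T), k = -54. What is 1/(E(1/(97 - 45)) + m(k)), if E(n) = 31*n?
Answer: 1612/292993 - 16224*I*sqrt(3)/292993 ≈ 0.0055018 - 0.095909*I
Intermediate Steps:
m(T) = sqrt(2)*sqrt(T) (m(T) = sqrt(2*T) = sqrt(2)*sqrt(T))
1/(E(1/(97 - 45)) + m(k)) = 1/(31/(97 - 45) + sqrt(2)*sqrt(-54)) = 1/(31/52 + sqrt(2)*(3*I*sqrt(6))) = 1/(31*(1/52) + 6*I*sqrt(3)) = 1/(31/52 + 6*I*sqrt(3))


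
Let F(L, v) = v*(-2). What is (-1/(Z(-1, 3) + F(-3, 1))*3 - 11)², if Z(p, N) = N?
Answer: 196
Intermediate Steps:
F(L, v) = -2*v
(-1/(Z(-1, 3) + F(-3, 1))*3 - 11)² = (-1/(3 - 2*1)*3 - 11)² = (-1/(3 - 2)*3 - 11)² = (-1/1*3 - 11)² = (-1*1*3 - 11)² = (-1*3 - 11)² = (-3 - 11)² = (-14)² = 196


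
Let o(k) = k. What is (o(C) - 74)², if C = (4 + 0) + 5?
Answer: 4225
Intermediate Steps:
C = 9 (C = 4 + 5 = 9)
(o(C) - 74)² = (9 - 74)² = (-65)² = 4225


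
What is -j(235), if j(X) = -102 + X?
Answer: -133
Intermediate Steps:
-j(235) = -(-102 + 235) = -1*133 = -133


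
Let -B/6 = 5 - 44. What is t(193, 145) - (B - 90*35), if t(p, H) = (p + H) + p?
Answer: 3447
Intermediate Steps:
B = 234 (B = -6*(5 - 44) = -6*(-39) = 234)
t(p, H) = H + 2*p (t(p, H) = (H + p) + p = H + 2*p)
t(193, 145) - (B - 90*35) = (145 + 2*193) - (234 - 90*35) = (145 + 386) - (234 - 3150) = 531 - 1*(-2916) = 531 + 2916 = 3447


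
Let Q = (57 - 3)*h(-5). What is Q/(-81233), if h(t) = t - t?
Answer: 0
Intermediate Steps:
h(t) = 0
Q = 0 (Q = (57 - 3)*0 = 54*0 = 0)
Q/(-81233) = 0/(-81233) = 0*(-1/81233) = 0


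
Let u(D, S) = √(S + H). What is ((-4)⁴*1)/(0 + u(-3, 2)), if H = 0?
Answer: 128*√2 ≈ 181.02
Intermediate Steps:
u(D, S) = √S (u(D, S) = √(S + 0) = √S)
((-4)⁴*1)/(0 + u(-3, 2)) = ((-4)⁴*1)/(0 + √2) = (256*1)/(√2) = 256*(√2/2) = 128*√2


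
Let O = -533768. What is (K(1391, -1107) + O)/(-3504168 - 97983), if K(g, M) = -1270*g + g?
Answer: 328421/514593 ≈ 0.63822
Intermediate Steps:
K(g, M) = -1269*g
(K(1391, -1107) + O)/(-3504168 - 97983) = (-1269*1391 - 533768)/(-3504168 - 97983) = (-1765179 - 533768)/(-3602151) = -2298947*(-1/3602151) = 328421/514593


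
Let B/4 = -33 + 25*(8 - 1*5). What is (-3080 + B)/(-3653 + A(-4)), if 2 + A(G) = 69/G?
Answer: 11648/14689 ≈ 0.79297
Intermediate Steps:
B = 168 (B = 4*(-33 + 25*(8 - 1*5)) = 4*(-33 + 25*(8 - 5)) = 4*(-33 + 25*3) = 4*(-33 + 75) = 4*42 = 168)
A(G) = -2 + 69/G
(-3080 + B)/(-3653 + A(-4)) = (-3080 + 168)/(-3653 + (-2 + 69/(-4))) = -2912/(-3653 + (-2 + 69*(-¼))) = -2912/(-3653 + (-2 - 69/4)) = -2912/(-3653 - 77/4) = -2912/(-14689/4) = -2912*(-4/14689) = 11648/14689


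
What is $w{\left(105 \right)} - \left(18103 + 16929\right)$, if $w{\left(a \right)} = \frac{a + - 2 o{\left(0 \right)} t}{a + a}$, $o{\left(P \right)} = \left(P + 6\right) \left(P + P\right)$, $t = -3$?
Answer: $- \frac{70063}{2} \approx -35032.0$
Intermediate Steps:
$o{\left(P \right)} = 2 P \left(6 + P\right)$ ($o{\left(P \right)} = \left(6 + P\right) 2 P = 2 P \left(6 + P\right)$)
$w{\left(a \right)} = \frac{1}{2}$ ($w{\left(a \right)} = \frac{a + - 2 \cdot 2 \cdot 0 \left(6 + 0\right) \left(-3\right)}{a + a} = \frac{a + - 2 \cdot 2 \cdot 0 \cdot 6 \left(-3\right)}{2 a} = \left(a + \left(-2\right) 0 \left(-3\right)\right) \frac{1}{2 a} = \left(a + 0 \left(-3\right)\right) \frac{1}{2 a} = \left(a + 0\right) \frac{1}{2 a} = a \frac{1}{2 a} = \frac{1}{2}$)
$w{\left(105 \right)} - \left(18103 + 16929\right) = \frac{1}{2} - \left(18103 + 16929\right) = \frac{1}{2} - 35032 = - \frac{70063}{2}$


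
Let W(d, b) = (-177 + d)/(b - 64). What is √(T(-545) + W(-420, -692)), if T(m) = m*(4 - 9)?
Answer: √4808293/42 ≈ 52.209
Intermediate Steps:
W(d, b) = (-177 + d)/(-64 + b)
T(m) = -5*m (T(m) = m*(-5) = -5*m)
√(T(-545) + W(-420, -692)) = √(-5*(-545) + (-177 - 420)/(-64 - 692)) = √(2725 - 597/(-756)) = √(2725 - 1/756*(-597)) = √(2725 + 199/252) = √(686899/252) = √4808293/42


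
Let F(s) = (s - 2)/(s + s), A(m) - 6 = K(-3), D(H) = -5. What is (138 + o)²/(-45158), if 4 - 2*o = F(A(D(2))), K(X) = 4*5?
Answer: -3301489/7631702 ≈ -0.43260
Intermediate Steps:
K(X) = 20
A(m) = 26 (A(m) = 6 + 20 = 26)
F(s) = (-2 + s)/(2*s) (F(s) = (-2 + s)/((2*s)) = (-2 + s)*(1/(2*s)) = (-2 + s)/(2*s))
o = 23/13 (o = 2 - (-2 + 26)/(4*26) = 2 - 24/(4*26) = 2 - ½*6/13 = 2 - 3/13 = 23/13 ≈ 1.7692)
(138 + o)²/(-45158) = (138 + 23/13)²/(-45158) = (1817/13)²*(-1/45158) = (3301489/169)*(-1/45158) = -3301489/7631702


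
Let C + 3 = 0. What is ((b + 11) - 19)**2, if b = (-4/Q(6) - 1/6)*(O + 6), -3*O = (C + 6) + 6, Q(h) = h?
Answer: 441/4 ≈ 110.25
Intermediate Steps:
C = -3 (C = -3 + 0 = -3)
O = -3 (O = -((-3 + 6) + 6)/3 = -(3 + 6)/3 = -1/3*9 = -3)
b = -5/2 (b = (-4/6 - 1/6)*(-3 + 6) = (-4*1/6 - 1*1/6)*3 = (-2/3 - 1/6)*3 = -5/6*3 = -5/2 ≈ -2.5000)
((b + 11) - 19)**2 = ((-5/2 + 11) - 19)**2 = (17/2 - 19)**2 = (-21/2)**2 = 441/4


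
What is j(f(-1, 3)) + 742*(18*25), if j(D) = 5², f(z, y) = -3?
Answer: 333925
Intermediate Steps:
j(D) = 25
j(f(-1, 3)) + 742*(18*25) = 25 + 742*(18*25) = 25 + 742*450 = 25 + 333900 = 333925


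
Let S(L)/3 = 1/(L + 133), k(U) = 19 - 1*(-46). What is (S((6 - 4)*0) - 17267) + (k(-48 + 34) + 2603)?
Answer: -1941664/133 ≈ -14599.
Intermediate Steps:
k(U) = 65 (k(U) = 19 + 46 = 65)
S(L) = 3/(133 + L) (S(L) = 3/(L + 133) = 3/(133 + L))
(S((6 - 4)*0) - 17267) + (k(-48 + 34) + 2603) = (3/(133 + (6 - 4)*0) - 17267) + (65 + 2603) = (3/(133 + 2*0) - 17267) + 2668 = (3/(133 + 0) - 17267) + 2668 = (3/133 - 17267) + 2668 = -2296508/133 + 2668 = -1941664/133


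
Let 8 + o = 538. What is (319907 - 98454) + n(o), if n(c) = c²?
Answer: 502353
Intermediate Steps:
o = 530 (o = -8 + 538 = 530)
(319907 - 98454) + n(o) = (319907 - 98454) + 530² = 221453 + 280900 = 502353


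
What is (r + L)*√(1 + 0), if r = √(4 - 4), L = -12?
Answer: -12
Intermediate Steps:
r = 0 (r = √0 = 0)
(r + L)*√(1 + 0) = (0 - 12)*√(1 + 0) = -12*√1 = -12*1 = -12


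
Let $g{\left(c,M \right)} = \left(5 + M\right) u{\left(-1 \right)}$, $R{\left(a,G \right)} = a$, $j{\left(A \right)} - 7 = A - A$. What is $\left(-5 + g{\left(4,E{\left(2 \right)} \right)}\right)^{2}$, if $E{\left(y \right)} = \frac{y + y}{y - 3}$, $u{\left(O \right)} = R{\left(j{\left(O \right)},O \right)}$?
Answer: $4$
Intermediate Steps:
$j{\left(A \right)} = 7$ ($j{\left(A \right)} = 7 + \left(A - A\right) = 7 + 0 = 7$)
$u{\left(O \right)} = 7$
$E{\left(y \right)} = \frac{2 y}{-3 + y}$
$g{\left(c,M \right)} = 35 + 7 M$ ($g{\left(c,M \right)} = \left(5 + M\right) 7 = 35 + 7 M$)
$\left(-5 + g{\left(4,E{\left(2 \right)} \right)}\right)^{2} = \left(-5 + \left(35 + 7 \cdot 2 \cdot 2 \frac{1}{-3 + 2}\right)\right)^{2} = \left(-5 + \left(35 + 7 \cdot 2 \cdot 2 \frac{1}{-1}\right)\right)^{2} = \left(-5 + \left(35 + 7 \cdot 2 \cdot 2 \left(-1\right)\right)\right)^{2} = \left(-5 + \left(35 + 7 \left(-4\right)\right)\right)^{2} = \left(-5 + \left(35 - 28\right)\right)^{2} = \left(-5 + 7\right)^{2} = 2^{2} = 4$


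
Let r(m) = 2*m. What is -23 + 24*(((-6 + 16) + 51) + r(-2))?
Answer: 1345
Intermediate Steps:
-23 + 24*(((-6 + 16) + 51) + r(-2)) = -23 + 24*(((-6 + 16) + 51) + 2*(-2)) = -23 + 24*((10 + 51) - 4) = -23 + 24*(61 - 4) = -23 + 24*57 = -23 + 1368 = 1345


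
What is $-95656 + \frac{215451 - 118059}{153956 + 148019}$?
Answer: $- \frac{28885623208}{301975} \approx -95656.0$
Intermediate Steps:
$-95656 + \frac{215451 - 118059}{153956 + 148019} = -95656 + \frac{97392}{301975} = - \frac{28885623208}{301975}$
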